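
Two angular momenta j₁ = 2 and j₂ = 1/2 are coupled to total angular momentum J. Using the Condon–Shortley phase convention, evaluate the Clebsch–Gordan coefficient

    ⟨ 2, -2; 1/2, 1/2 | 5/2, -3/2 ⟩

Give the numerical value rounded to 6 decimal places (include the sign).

+0.447214

j₁+j₂−J=0  J+j₁−j₂=4  J−j₁+j₂=1  j₁+j₂+J+1=6
(j₁±m₁, j₂±m₂, J±M) = (0,4,1,0,1,4)
P² = 576/5
sum k=0..0:
  [0] +1/24 = 1/24
S = 1/24
C² = P²·S² = 1/5 ; C = +0.447214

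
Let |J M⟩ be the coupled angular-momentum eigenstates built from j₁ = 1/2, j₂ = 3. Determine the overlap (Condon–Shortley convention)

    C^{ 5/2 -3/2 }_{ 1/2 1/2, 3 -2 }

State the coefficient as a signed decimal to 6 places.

+0.845154

√[6·1!0!5!/7! · 1!0!1!5!1!4!] = √(2880/7)
  +(−1)^0/∏(0,1,0,1,0,4)! = 1/24  (running 1/24)
⟨..|..⟩ = √(2880/7)·(1/24) = +0.845154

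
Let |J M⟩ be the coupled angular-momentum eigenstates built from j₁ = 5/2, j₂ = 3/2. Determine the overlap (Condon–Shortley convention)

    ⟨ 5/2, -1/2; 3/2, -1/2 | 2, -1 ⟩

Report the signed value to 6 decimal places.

-0.545545

√[5·2!3!1!/7! · 2!3!1!2!1!3!] = √(12/7)
  +(−1)^0/∏(0,2,3,1,0,0)! = 1/12  (running 1/12)
  +(−1)^1/∏(1,1,2,0,1,1)! = -1/2  (running -5/12)
⟨..|..⟩ = √(12/7)·(-5/12) = -0.545545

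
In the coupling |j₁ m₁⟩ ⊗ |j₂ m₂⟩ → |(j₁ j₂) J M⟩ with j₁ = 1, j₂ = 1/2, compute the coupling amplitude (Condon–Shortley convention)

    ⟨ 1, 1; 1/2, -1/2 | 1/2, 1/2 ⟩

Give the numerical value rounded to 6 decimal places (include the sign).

+√(2/3) = +0.816497

triangle: 1!*1!*0!/3! = 1/6
(j±m)!: 2!*0!*0!*1!*1!*0! = 2
prefactor² = (2J+1)*Δ*N² = 2/3
  k=0: +1/(0!*1!*0!*0!*1!*0!) = 1
Σ = 1  ⇒  CG² = 2/3*1² = 2/3
CG = +√(2/3) = +0.816497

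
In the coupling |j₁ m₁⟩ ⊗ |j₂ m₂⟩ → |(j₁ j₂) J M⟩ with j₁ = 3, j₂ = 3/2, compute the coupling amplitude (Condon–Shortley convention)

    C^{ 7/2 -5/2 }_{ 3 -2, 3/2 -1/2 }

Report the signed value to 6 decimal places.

j₁+j₂−J=1  J+j₁−j₂=5  J−j₁+j₂=2  j₁+j₂+J+1=9
(j₁±m₁, j₂±m₂, J±M) = (1,5,1,2,1,6)
P² = 6400/7
sum k=0..1:
  [0] +1/120 = 1/120
  [1] −1/48 = -1/48
S = -1/80
C² = P²·S² = 1/7 ; C = -0.377964

−√(1/7) ≈ -0.377964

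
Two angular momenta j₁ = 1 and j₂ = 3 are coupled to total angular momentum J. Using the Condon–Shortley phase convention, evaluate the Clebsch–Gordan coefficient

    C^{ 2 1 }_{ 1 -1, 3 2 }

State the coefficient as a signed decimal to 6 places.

+√(10/21) = +0.690066

√[5·2!0!4!/7! · 0!2!5!1!3!1!] = √(480/7)
  +(−1)^2/∏(2,0,0,3,0,1)! = 1/12  (running 1/12)
⟨..|..⟩ = √(480/7)·(1/12) = +0.690066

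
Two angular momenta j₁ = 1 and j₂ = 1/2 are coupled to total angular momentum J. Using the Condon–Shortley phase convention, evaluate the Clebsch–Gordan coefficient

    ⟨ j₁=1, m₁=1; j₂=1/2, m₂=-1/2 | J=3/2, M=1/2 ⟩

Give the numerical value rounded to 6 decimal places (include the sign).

+0.577350  (= +√(1/3))

triangle: 0!*2!*1!/4! = 2/24
(j±m)!: 2!*0!*0!*1!*2!*1! = 4
prefactor² = (2J+1)*Δ*N² = 4/3
  k=0: +1/(0!*0!*0!*0!*2!*1!) = 1/2
Σ = 1/2  ⇒  CG² = 4/3*1/2² = 1/3
CG = +√(1/3) = +0.577350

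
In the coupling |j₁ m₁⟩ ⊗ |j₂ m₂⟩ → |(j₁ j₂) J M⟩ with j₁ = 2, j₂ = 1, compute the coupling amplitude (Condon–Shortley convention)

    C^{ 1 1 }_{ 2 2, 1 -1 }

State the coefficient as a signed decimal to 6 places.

triangle: 2!·2!·0!/5! = 4/120
(j±m)!: 4!·0!·0!·2!·2!·0! = 96
prefactor² = (2J+1)·Δ·N² = 48/5
  k=0: +1/(0!·2!·0!·0!·2!·0!) = 1/4
Σ = 1/4  ⇒  CG² = 48/5·1/4² = 3/5
CG = +√(3/5) = +0.774597

+√(3/5) ≈ +0.774597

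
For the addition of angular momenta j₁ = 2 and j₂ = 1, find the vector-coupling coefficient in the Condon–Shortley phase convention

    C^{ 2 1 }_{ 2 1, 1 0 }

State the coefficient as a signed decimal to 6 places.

+0.408248  (= +√(1/6))

j₁+j₂−J=1  J+j₁−j₂=3  J−j₁+j₂=1  j₁+j₂+J+1=6
(j₁±m₁, j₂±m₂, J±M) = (3,1,1,1,3,1)
P² = 3/2
sum k=0..1:
  [0] +1/2 = 1/2
  [1] −1/6 = -1/6
S = 1/3
C² = P²·S² = 1/6 ; C = +0.408248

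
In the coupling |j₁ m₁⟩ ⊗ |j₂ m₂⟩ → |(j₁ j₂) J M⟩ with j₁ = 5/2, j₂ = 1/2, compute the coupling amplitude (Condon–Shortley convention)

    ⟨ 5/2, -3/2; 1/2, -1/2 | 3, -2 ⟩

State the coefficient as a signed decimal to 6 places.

+√(5/6) ≈ +0.912871

j₁+j₂−J=0  J+j₁−j₂=5  J−j₁+j₂=1  j₁+j₂+J+1=7
(j₁±m₁, j₂±m₂, J±M) = (1,4,0,1,1,5)
P² = 480
sum k=0..0:
  [0] +1/24 = 1/24
S = 1/24
C² = P²·S² = 5/6 ; C = +0.912871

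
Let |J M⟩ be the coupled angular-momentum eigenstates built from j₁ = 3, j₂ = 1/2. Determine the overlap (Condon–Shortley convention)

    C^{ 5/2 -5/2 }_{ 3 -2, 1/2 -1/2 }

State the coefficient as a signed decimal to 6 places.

+0.377964

√[6·1!5!0!/7! · 1!5!0!1!0!5!] = √(14400/7)
  +(−1)^0/∏(0,1,5,0,0,0)! = 1/120  (running 1/120)
⟨..|..⟩ = √(14400/7)·(1/120) = +0.377964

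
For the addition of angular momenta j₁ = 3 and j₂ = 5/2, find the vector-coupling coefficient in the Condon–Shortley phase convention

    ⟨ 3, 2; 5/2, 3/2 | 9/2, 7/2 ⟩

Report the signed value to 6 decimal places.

√[10·1!5!4!/11! · 5!1!4!1!8!1!] = √(921600/11)
  +(−1)^0/∏(0,1,1,4,4,0)! = 1/576  (running 1/576)
  +(−1)^1/∏(1,0,0,3,5,1)! = -1/720  (running 1/2880)
⟨..|..⟩ = √(921600/11)·(1/2880) = +0.100504

+0.100504  (= +√(1/99))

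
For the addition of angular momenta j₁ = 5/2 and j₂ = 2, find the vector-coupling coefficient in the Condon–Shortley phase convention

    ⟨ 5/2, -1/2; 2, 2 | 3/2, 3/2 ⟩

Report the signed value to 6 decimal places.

√[4·3!2!1!/7! · 2!3!4!0!3!0!] = √(576/35)
  +(−1)^3/∏(3,0,0,1,2,0)! = -1/12  (running -1/12)
⟨..|..⟩ = √(576/35)·(-1/12) = -0.338062

−√(4/35) = -0.338062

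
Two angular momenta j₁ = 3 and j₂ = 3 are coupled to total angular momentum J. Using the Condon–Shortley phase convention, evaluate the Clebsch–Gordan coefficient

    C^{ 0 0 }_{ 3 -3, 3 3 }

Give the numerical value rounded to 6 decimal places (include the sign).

√[1·6!0!0!/7! · 0!6!6!0!0!0!] = √(518400/7)
  +(−1)^6/∏(6,0,0,0,0,0)! = 1/720  (running 1/720)
⟨..|..⟩ = √(518400/7)·(1/720) = +0.377964

+√(1/7) ≈ +0.377964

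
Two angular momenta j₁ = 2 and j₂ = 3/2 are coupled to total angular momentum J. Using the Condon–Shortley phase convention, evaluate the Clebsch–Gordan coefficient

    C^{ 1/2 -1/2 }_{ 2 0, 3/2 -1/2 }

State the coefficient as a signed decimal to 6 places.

−√(1/5) = -0.447214

j₁+j₂−J=3  J+j₁−j₂=1  J−j₁+j₂=0  j₁+j₂+J+1=5
(j₁±m₁, j₂±m₂, J±M) = (2,2,1,2,0,1)
P² = 4/5
sum k=1..1:
  [1] −1/2 = -1/2
S = -1/2
C² = P²·S² = 1/5 ; C = -0.447214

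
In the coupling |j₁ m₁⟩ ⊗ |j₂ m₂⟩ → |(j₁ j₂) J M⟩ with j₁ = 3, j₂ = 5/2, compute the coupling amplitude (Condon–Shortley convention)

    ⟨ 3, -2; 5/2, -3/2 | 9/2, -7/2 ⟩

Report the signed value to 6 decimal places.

j₁+j₂−J=1  J+j₁−j₂=5  J−j₁+j₂=4  j₁+j₂+J+1=11
(j₁±m₁, j₂±m₂, J±M) = (1,5,1,4,1,8)
P² = 921600/11
sum k=0..1:
  [0] +1/720 = 1/720
  [1] −1/576 = -1/576
S = -1/2880
C² = P²·S² = 1/99 ; C = -0.100504

-0.100504  (= −√(1/99))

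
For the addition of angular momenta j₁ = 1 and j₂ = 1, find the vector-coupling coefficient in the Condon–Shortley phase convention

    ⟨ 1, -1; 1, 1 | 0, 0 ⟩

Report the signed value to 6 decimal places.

j₁+j₂−J=2  J+j₁−j₂=0  J−j₁+j₂=0  j₁+j₂+J+1=3
(j₁±m₁, j₂±m₂, J±M) = (0,2,2,0,0,0)
P² = 4/3
sum k=2..2:
  [2] +1/2 = 1/2
S = 1/2
C² = P²·S² = 1/3 ; C = +0.577350

+√(1/3) = +0.577350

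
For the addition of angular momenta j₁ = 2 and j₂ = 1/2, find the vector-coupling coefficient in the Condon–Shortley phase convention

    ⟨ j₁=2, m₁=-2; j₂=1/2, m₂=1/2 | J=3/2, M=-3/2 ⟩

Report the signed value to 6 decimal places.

-0.894427  (= −√(4/5))

√[4·1!3!0!/5! · 0!4!1!0!0!3!] = √(144/5)
  +(−1)^1/∏(1,0,3,0,0,0)! = -1/6  (running -1/6)
⟨..|..⟩ = √(144/5)·(-1/6) = -0.894427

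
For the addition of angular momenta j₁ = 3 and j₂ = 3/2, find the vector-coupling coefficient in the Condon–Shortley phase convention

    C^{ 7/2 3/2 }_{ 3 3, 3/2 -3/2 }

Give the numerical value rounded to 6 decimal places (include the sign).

triangle: 1!*5!*2!/9! = 240/362880
(j±m)!: 6!*0!*0!*3!*5!*2! = 1036800
prefactor² = (2J+1)*Δ*N² = 38400/7
  k=0: +1/(0!*1!*0!*0!*5!*2!) = 1/240
Σ = 1/240  ⇒  CG² = 38400/7*1/240² = 2/21
CG = +√(2/21) = +0.308607

+0.308607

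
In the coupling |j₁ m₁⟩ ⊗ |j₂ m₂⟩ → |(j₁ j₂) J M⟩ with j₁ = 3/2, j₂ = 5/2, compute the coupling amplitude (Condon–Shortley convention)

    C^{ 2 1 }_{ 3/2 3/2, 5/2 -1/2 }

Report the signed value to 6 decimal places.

triangle: 2!×1!×3!/7! = 12/5040
(j±m)!: 3!×0!×2!×3!×3!×1! = 432
prefactor² = (2J+1)×Δ×N² = 36/7
  k=0: +1/(0!×2!×0!×2!×1!×1!) = 1/4
Σ = 1/4  ⇒  CG² = 36/7×1/4² = 9/28
CG = +√(9/28) = +0.566947

+√(9/28) = +0.566947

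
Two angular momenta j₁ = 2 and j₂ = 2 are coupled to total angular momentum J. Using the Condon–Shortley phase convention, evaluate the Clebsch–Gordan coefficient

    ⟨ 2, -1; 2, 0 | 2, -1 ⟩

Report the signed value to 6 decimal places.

−√(1/14) = -0.267261

√[5·2!2!2!/7! · 1!3!2!2!1!3!] = √(8/7)
  +(−1)^1/∏(1,1,2,1,0,1)! = -1/2  (running -1/2)
  +(−1)^2/∏(2,0,1,0,1,2)! = 1/4  (running -1/4)
⟨..|..⟩ = √(8/7)·(-1/4) = -0.267261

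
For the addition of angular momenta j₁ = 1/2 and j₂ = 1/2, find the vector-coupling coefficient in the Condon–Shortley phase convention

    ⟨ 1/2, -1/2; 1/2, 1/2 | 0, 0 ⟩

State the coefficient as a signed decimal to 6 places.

j₁+j₂−J=1  J+j₁−j₂=0  J−j₁+j₂=0  j₁+j₂+J+1=2
(j₁±m₁, j₂±m₂, J±M) = (0,1,1,0,0,0)
P² = 1/2
sum k=1..1:
  [1] −1/1 = -1
S = -1
C² = P²·S² = 1/2 ; C = -0.707107

-0.707107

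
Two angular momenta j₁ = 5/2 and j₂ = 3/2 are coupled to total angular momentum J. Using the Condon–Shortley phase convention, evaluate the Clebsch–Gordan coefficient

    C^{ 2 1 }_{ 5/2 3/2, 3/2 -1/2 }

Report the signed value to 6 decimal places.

triangle: 2!×3!×1!/7! = 12/5040
(j±m)!: 4!×1!×1!×2!×3!×1! = 288
prefactor² = (2J+1)×Δ×N² = 24/7
  k=0: +1/(0!×2!×1!×1!×2!×0!) = 1/4
  k=1: −1/(1!×1!×0!×0!×3!×1!) = -1/6
Σ = 1/12  ⇒  CG² = 24/7×1/12² = 1/42
CG = +√(1/42) = +0.154303

+√(1/42) ≈ +0.154303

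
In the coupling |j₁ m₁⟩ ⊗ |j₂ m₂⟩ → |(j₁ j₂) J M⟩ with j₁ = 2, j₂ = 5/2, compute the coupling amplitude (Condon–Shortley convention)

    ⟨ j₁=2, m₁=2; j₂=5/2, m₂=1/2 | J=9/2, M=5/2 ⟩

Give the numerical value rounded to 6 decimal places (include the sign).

√[10·0!4!5!/10! · 4!0!3!2!7!2!] = √(23040)
  +(−1)^0/∏(0,0,0,3,4,2)! = 1/288  (running 1/288)
⟨..|..⟩ = √(23040)·(1/288) = +0.527046

+0.527046  (= +√(5/18))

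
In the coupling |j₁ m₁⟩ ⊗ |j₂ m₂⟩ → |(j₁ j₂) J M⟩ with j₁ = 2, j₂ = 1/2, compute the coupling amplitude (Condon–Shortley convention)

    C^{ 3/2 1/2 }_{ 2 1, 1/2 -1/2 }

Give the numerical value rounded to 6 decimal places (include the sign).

j₁+j₂−J=1  J+j₁−j₂=3  J−j₁+j₂=0  j₁+j₂+J+1=5
(j₁±m₁, j₂±m₂, J±M) = (3,1,0,1,2,1)
P² = 12/5
sum k=0..0:
  [0] +1/2 = 1/2
S = 1/2
C² = P²·S² = 3/5 ; C = +0.774597

+0.774597  (= +√(3/5))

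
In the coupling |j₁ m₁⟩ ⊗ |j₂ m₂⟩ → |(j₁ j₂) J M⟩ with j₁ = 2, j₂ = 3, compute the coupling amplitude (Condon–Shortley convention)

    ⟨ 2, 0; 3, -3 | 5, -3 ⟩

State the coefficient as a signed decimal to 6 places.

+√(2/15) = +0.365148

√[11·0!4!6!/11! · 2!2!0!6!2!8!] = √(1105920)
  +(−1)^0/∏(0,0,2,0,2,6)! = 1/2880  (running 1/2880)
⟨..|..⟩ = √(1105920)·(1/2880) = +0.365148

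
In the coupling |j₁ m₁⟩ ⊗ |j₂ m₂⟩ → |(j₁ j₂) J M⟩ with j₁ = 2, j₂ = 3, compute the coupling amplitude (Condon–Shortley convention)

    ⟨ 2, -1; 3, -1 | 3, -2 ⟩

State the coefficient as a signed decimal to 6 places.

-0.500000

triangle: 2!×2!×4!/9! = 96/362880
(j±m)!: 1!×3!×2!×4!×1!×5! = 34560
prefactor² = (2J+1)×Δ×N² = 64
  k=1: −1/(1!×1!×2!×1!×0!×3!) = -1/12
  k=2: +1/(2!×0!×1!×0!×1!×4!) = 1/48
Σ = -1/16  ⇒  CG² = 64×(-1/16)² = 1/4
CG = −√(1/4) = -0.500000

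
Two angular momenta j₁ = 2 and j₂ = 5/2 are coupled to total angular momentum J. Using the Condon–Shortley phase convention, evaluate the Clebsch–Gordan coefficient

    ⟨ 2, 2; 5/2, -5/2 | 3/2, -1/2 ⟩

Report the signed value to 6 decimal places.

j₁+j₂−J=3  J+j₁−j₂=1  J−j₁+j₂=2  j₁+j₂+J+1=7
(j₁±m₁, j₂±m₂, J±M) = (4,0,0,5,1,2)
P² = 384/7
sum k=0..0:
  [0] +1/12 = 1/12
S = 1/12
C² = P²·S² = 8/21 ; C = +0.617213

+0.617213  (= +√(8/21))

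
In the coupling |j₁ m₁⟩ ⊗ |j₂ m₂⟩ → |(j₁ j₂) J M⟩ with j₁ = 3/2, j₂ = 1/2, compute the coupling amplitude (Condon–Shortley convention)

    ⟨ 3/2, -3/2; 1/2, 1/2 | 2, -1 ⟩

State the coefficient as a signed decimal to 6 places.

+√(1/4) ≈ +0.500000

√[5·0!3!1!/5! · 0!3!1!0!1!3!] = √(9)
  +(−1)^0/∏(0,0,3,1,0,0)! = 1/6  (running 1/6)
⟨..|..⟩ = √(9)·(1/6) = +0.500000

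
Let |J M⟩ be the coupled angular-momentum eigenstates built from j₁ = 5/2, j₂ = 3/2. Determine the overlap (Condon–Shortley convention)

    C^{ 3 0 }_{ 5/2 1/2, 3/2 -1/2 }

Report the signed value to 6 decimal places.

+0.447214  (= +√(1/5))

j₁+j₂−J=1  J+j₁−j₂=4  J−j₁+j₂=2  j₁+j₂+J+1=8
(j₁±m₁, j₂±m₂, J±M) = (3,2,1,2,3,3)
P² = 36/5
sum k=0..1:
  [0] +1/4 = 1/4
  [1] −1/12 = -1/12
S = 1/6
C² = P²·S² = 1/5 ; C = +0.447214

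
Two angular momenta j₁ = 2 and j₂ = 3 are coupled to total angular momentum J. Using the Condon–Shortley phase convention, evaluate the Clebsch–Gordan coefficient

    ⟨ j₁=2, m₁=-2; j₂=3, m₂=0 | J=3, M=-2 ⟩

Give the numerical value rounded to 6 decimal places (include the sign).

+√(1/3) ≈ +0.577350

j₁+j₂−J=2  J+j₁−j₂=2  J−j₁+j₂=4  j₁+j₂+J+1=9
(j₁±m₁, j₂±m₂, J±M) = (0,4,3,3,1,5)
P² = 192
sum k=2..2:
  [2] +1/24 = 1/24
S = 1/24
C² = P²·S² = 1/3 ; C = +0.577350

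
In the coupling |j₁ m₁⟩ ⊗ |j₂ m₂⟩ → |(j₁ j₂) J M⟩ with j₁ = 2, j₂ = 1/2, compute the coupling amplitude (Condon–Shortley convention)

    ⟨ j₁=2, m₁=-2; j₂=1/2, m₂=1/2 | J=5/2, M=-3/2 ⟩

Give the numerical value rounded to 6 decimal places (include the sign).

+√(1/5) ≈ +0.447214

j₁+j₂−J=0  J+j₁−j₂=4  J−j₁+j₂=1  j₁+j₂+J+1=6
(j₁±m₁, j₂±m₂, J±M) = (0,4,1,0,1,4)
P² = 576/5
sum k=0..0:
  [0] +1/24 = 1/24
S = 1/24
C² = P²·S² = 1/5 ; C = +0.447214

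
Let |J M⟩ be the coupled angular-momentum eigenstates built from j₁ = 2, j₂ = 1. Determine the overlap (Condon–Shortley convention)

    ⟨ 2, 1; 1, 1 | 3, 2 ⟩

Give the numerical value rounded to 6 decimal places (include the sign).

+√(2/3) = +0.816497

j₁+j₂−J=0  J+j₁−j₂=4  J−j₁+j₂=2  j₁+j₂+J+1=7
(j₁±m₁, j₂±m₂, J±M) = (3,1,2,0,5,1)
P² = 96
sum k=0..0:
  [0] +1/12 = 1/12
S = 1/12
C² = P²·S² = 2/3 ; C = +0.816497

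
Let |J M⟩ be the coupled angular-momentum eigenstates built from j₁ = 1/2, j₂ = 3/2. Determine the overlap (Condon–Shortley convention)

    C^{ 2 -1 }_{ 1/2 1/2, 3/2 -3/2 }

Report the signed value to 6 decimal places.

+0.500000

√[5·0!1!3!/5! · 1!0!0!3!1!3!] = √(9)
  +(−1)^0/∏(0,0,0,0,1,3)! = 1/6  (running 1/6)
⟨..|..⟩ = √(9)·(1/6) = +0.500000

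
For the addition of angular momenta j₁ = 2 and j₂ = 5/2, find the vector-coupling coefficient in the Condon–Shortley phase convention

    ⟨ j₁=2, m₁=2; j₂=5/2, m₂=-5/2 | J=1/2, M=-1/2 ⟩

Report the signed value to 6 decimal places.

+0.577350

√[2·4!0!1!/6! · 4!0!0!5!0!1!] = √(192)
  +(−1)^0/∏(0,4,0,0,0,1)! = 1/24  (running 1/24)
⟨..|..⟩ = √(192)·(1/24) = +0.577350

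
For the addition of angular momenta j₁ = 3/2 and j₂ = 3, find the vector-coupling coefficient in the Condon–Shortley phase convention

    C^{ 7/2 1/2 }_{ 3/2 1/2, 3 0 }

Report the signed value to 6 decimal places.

+0.308607

triangle: 1!*2!*5!/9! = 240/362880
(j±m)!: 2!*1!*3!*3!*4!*3! = 10368
prefactor² = (2J+1)*Δ*N² = 384/7
  k=0: +1/(0!*1!*1!*3!*1!*2!) = 1/12
  k=1: −1/(1!*0!*0!*2!*2!*3!) = -1/24
Σ = 1/24  ⇒  CG² = 384/7*1/24² = 2/21
CG = +√(2/21) = +0.308607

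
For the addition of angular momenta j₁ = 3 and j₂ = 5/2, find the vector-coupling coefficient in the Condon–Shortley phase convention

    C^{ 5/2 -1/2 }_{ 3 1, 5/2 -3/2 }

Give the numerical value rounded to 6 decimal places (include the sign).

-0.169031

√[6·3!3!2!/9! · 4!2!1!4!2!3!] = √(576/35)
  +(−1)^0/∏(0,3,2,1,1,1)! = 1/12  (running 1/12)
  +(−1)^1/∏(1,2,1,0,2,2)! = -1/8  (running -1/24)
⟨..|..⟩ = √(576/35)·(-1/24) = -0.169031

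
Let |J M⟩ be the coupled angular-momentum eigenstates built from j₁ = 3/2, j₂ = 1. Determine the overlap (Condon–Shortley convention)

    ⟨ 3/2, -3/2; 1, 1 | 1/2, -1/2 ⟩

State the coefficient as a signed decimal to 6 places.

+0.707107  (= +√(1/2))

√[2·2!1!0!/4! · 0!3!2!0!0!1!] = √(2)
  +(−1)^2/∏(2,0,1,0,0,0)! = 1/2  (running 1/2)
⟨..|..⟩ = √(2)·(1/2) = +0.707107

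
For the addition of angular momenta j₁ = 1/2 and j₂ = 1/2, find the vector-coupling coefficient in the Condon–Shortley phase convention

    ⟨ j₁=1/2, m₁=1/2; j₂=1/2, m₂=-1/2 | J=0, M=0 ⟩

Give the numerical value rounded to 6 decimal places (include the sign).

+√(1/2) = +0.707107

√[1·1!0!0!/2! · 1!0!0!1!0!0!] = √(1/2)
  +(−1)^0/∏(0,1,0,0,0,0)! = 1  (running 1)
⟨..|..⟩ = √(1/2)·(1) = +0.707107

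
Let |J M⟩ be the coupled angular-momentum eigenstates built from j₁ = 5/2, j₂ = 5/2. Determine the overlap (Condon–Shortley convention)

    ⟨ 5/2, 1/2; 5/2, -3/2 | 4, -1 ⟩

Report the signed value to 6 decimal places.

+√(5/14) ≈ +0.597614

triangle: 1!×4!×4!/10! = 576/3628800
(j±m)!: 3!×2!×1!×4!×3!×5! = 207360
prefactor² = (2J+1)×Δ×N² = 10368/35
  k=0: +1/(0!×1!×2!×1!×2!×3!) = 1/24
  k=1: −1/(1!×0!×1!×0!×3!×4!) = -1/144
Σ = 5/144  ⇒  CG² = 10368/35×5/144² = 5/14
CG = +√(5/14) = +0.597614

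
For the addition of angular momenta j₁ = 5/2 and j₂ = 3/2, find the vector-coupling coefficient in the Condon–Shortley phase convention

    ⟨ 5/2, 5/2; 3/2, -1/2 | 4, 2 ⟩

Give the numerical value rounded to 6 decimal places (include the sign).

+0.327327  (= +√(3/28))

√[9·0!5!3!/9! · 5!0!1!2!6!2!] = √(43200/7)
  +(−1)^0/∏(0,0,0,1,5,2)! = 1/240  (running 1/240)
⟨..|..⟩ = √(43200/7)·(1/240) = +0.327327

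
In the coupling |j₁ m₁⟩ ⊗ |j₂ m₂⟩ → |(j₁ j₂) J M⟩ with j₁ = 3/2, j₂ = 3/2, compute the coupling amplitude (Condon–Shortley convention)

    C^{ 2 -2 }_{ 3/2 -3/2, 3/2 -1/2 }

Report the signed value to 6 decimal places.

√[5·1!2!2!/6! · 0!3!1!2!0!4!] = √(8)
  +(−1)^1/∏(1,0,2,0,0,2)! = -1/4  (running -1/4)
⟨..|..⟩ = √(8)·(-1/4) = -0.707107

-0.707107  (= −√(1/2))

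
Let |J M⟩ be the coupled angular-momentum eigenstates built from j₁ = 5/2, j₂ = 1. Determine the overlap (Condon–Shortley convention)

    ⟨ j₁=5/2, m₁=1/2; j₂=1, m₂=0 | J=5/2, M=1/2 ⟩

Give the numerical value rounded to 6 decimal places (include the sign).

triangle: 1!·4!·1!/7! = 24/5040
(j±m)!: 3!·2!·1!·1!·3!·2! = 144
prefactor² = (2J+1)·Δ·N² = 144/35
  k=0: +1/(0!·1!·2!·1!·2!·0!) = 1/4
  k=1: −1/(1!·0!·1!·0!·3!·1!) = -1/6
Σ = 1/12  ⇒  CG² = 144/35·1/12² = 1/35
CG = +√(1/35) = +0.169031

+0.169031  (= +√(1/35))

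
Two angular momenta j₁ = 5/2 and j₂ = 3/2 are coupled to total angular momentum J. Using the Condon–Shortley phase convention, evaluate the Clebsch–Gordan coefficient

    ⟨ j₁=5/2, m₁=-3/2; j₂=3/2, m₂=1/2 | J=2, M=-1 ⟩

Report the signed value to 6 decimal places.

triangle: 2!*3!*1!/7! = 12/5040
(j±m)!: 1!*4!*2!*1!*1!*3! = 288
prefactor² = (2J+1)*Δ*N² = 24/7
  k=1: −1/(1!*1!*3!*1!*0!*0!) = -1/6
  k=2: +1/(2!*0!*2!*0!*1!*1!) = 1/4
Σ = 1/12  ⇒  CG² = 24/7*1/12² = 1/42
CG = +√(1/42) = +0.154303

+√(1/42) = +0.154303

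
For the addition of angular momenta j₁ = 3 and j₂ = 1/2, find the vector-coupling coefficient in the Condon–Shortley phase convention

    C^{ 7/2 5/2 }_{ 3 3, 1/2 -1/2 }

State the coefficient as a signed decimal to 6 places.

√[8·0!6!1!/8! · 6!0!0!1!6!1!] = √(518400/7)
  +(−1)^0/∏(0,0,0,0,6,1)! = 1/720  (running 1/720)
⟨..|..⟩ = √(518400/7)·(1/720) = +0.377964

+√(1/7) = +0.377964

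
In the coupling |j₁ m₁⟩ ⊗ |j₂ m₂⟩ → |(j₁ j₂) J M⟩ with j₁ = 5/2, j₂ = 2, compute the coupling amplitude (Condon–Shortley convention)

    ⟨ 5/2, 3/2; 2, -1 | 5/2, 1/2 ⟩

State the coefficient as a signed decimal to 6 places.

triangle: 2!×3!×2!/8! = 24/40320
(j±m)!: 4!×1!×1!×3!×3!×2! = 1728
prefactor² = (2J+1)×Δ×N² = 216/35
  k=0: +1/(0!×2!×1!×1!×2!×1!) = 1/4
  k=1: −1/(1!×1!×0!×0!×3!×2!) = -1/12
Σ = 1/6  ⇒  CG² = 216/35×1/6² = 6/35
CG = +√(6/35) = +0.414039

+√(6/35) ≈ +0.414039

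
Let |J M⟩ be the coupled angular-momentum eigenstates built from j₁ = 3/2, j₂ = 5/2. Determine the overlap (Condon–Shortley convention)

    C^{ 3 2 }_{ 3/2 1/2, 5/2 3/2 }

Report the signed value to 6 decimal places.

√[7·1!2!4!/8! · 2!1!4!1!5!1!] = √(48)
  +(−1)^0/∏(0,1,1,4,1,0)! = 1/24  (running 1/24)
  +(−1)^1/∏(1,0,0,3,2,1)! = -1/12  (running -1/24)
⟨..|..⟩ = √(48)·(-1/24) = -0.288675

−√(1/12) ≈ -0.288675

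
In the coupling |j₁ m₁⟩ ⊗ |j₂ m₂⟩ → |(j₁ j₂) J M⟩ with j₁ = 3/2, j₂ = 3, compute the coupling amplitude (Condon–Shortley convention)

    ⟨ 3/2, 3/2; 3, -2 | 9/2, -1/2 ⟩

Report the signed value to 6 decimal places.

+√(1/21) = +0.218218

triangle: 0!×3!×6!/10! = 4320/3628800
(j±m)!: 3!×0!×1!×5!×4!×5! = 2073600
prefactor² = (2J+1)×Δ×N² = 172800/7
  k=0: +1/(0!×0!×0!×1!×3!×5!) = 1/720
Σ = 1/720  ⇒  CG² = 172800/7×1/720² = 1/21
CG = +√(1/21) = +0.218218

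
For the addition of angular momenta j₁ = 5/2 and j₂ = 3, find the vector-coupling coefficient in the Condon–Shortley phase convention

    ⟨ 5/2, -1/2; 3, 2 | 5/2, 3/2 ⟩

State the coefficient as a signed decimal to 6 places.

triangle: 3!·2!·3!/9! = 72/362880
(j±m)!: 2!·3!·5!·1!·4!·1! = 34560
prefactor² = (2J+1)·Δ·N² = 288/7
  k=2: +1/(2!·1!·1!·3!·1!·0!) = 1/12
  k=3: −1/(3!·0!·0!·2!·2!·1!) = -1/24
Σ = 1/24  ⇒  CG² = 288/7·1/24² = 1/14
CG = +√(1/14) = +0.267261

+√(1/14) = +0.267261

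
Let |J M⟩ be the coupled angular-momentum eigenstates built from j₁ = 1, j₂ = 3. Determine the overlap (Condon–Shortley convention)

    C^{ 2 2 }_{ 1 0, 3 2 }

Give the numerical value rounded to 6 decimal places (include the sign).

−√(5/21) ≈ -0.487950

√[5·2!0!4!/7! · 1!1!5!1!4!0!] = √(960/7)
  +(−1)^1/∏(1,1,0,4,0,0)! = -1/24  (running -1/24)
⟨..|..⟩ = √(960/7)·(-1/24) = -0.487950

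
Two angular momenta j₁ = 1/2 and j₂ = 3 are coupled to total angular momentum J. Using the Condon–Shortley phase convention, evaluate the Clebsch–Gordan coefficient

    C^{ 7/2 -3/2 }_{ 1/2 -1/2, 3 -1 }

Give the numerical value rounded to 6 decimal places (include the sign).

j₁+j₂−J=0  J+j₁−j₂=1  J−j₁+j₂=6  j₁+j₂+J+1=8
(j₁±m₁, j₂±m₂, J±M) = (0,1,2,4,2,5)
P² = 11520/7
sum k=0..0:
  [0] +1/48 = 1/48
S = 1/48
C² = P²·S² = 5/7 ; C = +0.845154

+√(5/7) = +0.845154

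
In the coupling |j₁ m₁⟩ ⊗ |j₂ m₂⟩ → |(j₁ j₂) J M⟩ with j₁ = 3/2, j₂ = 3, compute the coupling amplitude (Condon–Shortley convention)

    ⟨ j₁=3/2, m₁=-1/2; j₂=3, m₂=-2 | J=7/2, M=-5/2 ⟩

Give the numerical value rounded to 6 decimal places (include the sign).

√[8·1!2!5!/9! · 1!2!1!5!1!6!] = √(6400/7)
  +(−1)^0/∏(0,1,2,1,0,4)! = 1/48  (running 1/48)
  +(−1)^1/∏(1,0,1,0,1,5)! = -1/120  (running 1/80)
⟨..|..⟩ = √(6400/7)·(1/80) = +0.377964

+0.377964  (= +√(1/7))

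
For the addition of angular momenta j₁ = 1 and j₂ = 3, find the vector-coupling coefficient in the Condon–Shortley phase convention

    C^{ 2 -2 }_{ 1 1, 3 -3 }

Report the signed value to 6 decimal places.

+0.845154  (= +√(5/7))

√[5·2!0!4!/7! · 2!0!0!6!0!4!] = √(11520/7)
  +(−1)^0/∏(0,2,0,0,0,4)! = 1/48  (running 1/48)
⟨..|..⟩ = √(11520/7)·(1/48) = +0.845154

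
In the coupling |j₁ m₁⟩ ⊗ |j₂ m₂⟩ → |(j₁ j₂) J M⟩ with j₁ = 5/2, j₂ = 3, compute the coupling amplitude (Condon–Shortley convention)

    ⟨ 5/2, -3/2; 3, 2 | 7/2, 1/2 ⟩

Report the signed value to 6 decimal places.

triangle: 2!·3!·4!/10! = 288/3628800
(j±m)!: 1!·4!·5!·1!·4!·3! = 414720
prefactor² = (2J+1)·Δ·N² = 9216/35
  k=1: −1/(1!·1!·3!·4!·0!·0!) = -1/144
  k=2: +1/(2!·0!·2!·3!·1!·1!) = 1/24
Σ = 5/144  ⇒  CG² = 9216/35·5/144² = 20/63
CG = +√(20/63) = +0.563436

+√(20/63) ≈ +0.563436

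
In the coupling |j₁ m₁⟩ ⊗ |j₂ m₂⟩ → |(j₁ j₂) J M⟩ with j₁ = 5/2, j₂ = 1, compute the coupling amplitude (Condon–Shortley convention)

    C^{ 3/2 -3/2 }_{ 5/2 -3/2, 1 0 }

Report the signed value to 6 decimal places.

triangle: 2!×3!×0!/6! = 12/720
(j±m)!: 1!×4!×1!×1!×0!×3! = 144
prefactor² = (2J+1)×Δ×N² = 48/5
  k=1: −1/(1!×1!×3!×0!×0!×0!) = -1/6
Σ = -1/6  ⇒  CG² = 48/5×(-1/6)² = 4/15
CG = −√(4/15) = -0.516398

−√(4/15) ≈ -0.516398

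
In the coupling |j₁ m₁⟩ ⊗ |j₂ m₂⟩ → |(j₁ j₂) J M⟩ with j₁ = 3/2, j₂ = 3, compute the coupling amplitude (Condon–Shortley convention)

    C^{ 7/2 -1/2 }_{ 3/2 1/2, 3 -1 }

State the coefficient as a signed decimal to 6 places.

+√(2/7) ≈ +0.534522

j₁+j₂−J=1  J+j₁−j₂=2  J−j₁+j₂=5  j₁+j₂+J+1=9
(j₁±m₁, j₂±m₂, J±M) = (2,1,2,4,3,4)
P² = 512/7
sum k=0..1:
  [0] +1/12 = 1/12
  [1] −1/48 = -1/48
S = 1/16
C² = P²·S² = 2/7 ; C = +0.534522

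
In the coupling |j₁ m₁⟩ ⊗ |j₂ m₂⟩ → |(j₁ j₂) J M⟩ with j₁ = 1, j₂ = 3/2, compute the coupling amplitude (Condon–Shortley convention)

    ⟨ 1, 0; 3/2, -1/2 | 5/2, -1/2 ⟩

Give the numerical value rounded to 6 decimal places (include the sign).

triangle: 0!·2!·3!/6! = 12/720
(j±m)!: 1!·1!·1!·2!·2!·3! = 24
prefactor² = (2J+1)·Δ·N² = 12/5
  k=0: +1/(0!·0!·1!·1!·1!·2!) = 1/2
Σ = 1/2  ⇒  CG² = 12/5·1/2² = 3/5
CG = +√(3/5) = +0.774597

+0.774597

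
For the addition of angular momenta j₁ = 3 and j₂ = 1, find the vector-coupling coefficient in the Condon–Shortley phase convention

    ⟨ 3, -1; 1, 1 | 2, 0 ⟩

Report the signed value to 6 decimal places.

+0.534522  (= +√(2/7))

j₁+j₂−J=2  J+j₁−j₂=4  J−j₁+j₂=0  j₁+j₂+J+1=7
(j₁±m₁, j₂±m₂, J±M) = (2,4,2,0,2,2)
P² = 128/7
sum k=2..2:
  [2] +1/8 = 1/8
S = 1/8
C² = P²·S² = 2/7 ; C = +0.534522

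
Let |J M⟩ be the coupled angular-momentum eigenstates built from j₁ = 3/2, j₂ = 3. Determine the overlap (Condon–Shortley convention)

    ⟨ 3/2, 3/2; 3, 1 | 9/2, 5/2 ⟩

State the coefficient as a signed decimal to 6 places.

√[10·0!3!6!/10! · 3!0!4!2!7!2!] = √(34560)
  +(−1)^0/∏(0,0,0,4,3,2)! = 1/288  (running 1/288)
⟨..|..⟩ = √(34560)·(1/288) = +0.645497

+√(5/12) = +0.645497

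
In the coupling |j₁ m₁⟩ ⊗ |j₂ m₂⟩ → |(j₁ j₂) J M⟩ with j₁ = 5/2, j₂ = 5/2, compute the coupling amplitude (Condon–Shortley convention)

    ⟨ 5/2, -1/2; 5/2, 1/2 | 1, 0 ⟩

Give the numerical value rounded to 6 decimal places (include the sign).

triangle: 4!*1!*1!/7! = 24/5040
(j±m)!: 2!*3!*3!*2!*1!*1! = 144
prefactor² = (2J+1)*Δ*N² = 72/35
  k=2: +1/(2!*2!*1!*1!*0!*0!) = 1/4
  k=3: −1/(3!*1!*0!*0!*1!*1!) = -1/6
Σ = 1/12  ⇒  CG² = 72/35*1/12² = 1/70
CG = +√(1/70) = +0.119523

+0.119523  (= +√(1/70))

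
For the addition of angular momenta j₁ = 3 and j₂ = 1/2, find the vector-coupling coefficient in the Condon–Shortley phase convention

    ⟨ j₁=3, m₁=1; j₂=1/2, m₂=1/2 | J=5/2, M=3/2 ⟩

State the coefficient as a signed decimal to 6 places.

√[6·1!5!0!/7! · 4!2!1!0!4!1!] = √(1152/7)
  +(−1)^1/∏(1,0,1,0,4,0)! = -1/24  (running -1/24)
⟨..|..⟩ = √(1152/7)·(-1/24) = -0.534522

−√(2/7) = -0.534522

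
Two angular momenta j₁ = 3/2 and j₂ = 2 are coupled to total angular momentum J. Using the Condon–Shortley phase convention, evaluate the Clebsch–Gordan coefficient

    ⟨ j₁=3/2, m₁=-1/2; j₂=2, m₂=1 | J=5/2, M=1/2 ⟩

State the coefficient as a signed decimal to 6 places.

-0.597614  (= −√(5/14))

j₁+j₂−J=1  J+j₁−j₂=2  J−j₁+j₂=3  j₁+j₂+J+1=7
(j₁±m₁, j₂±m₂, J±M) = (1,2,3,1,3,2)
P² = 72/35
sum k=0..1:
  [0] +1/12 = 1/12
  [1] −1/2 = -1/2
S = -5/12
C² = P²·S² = 5/14 ; C = -0.597614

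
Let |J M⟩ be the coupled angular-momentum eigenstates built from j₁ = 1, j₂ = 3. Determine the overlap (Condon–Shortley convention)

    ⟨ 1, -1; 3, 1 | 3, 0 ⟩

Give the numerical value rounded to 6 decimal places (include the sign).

-0.707107  (= −√(1/2))

√[7·1!1!5!/8! · 0!2!4!2!3!3!] = √(72)
  +(−1)^1/∏(1,0,1,3,0,2)! = -1/12  (running -1/12)
⟨..|..⟩ = √(72)·(-1/12) = -0.707107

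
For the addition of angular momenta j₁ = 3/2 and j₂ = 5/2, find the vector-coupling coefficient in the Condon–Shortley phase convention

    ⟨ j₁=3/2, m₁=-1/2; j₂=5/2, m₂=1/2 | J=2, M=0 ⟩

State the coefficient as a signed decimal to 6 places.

-0.267261  (= −√(1/14))

√[5·2!1!3!/7! · 1!2!3!2!2!2!] = √(8/7)
  +(−1)^1/∏(1,1,1,2,0,1)! = -1/2  (running -1/2)
  +(−1)^2/∏(2,0,0,1,1,2)! = 1/4  (running -1/4)
⟨..|..⟩ = √(8/7)·(-1/4) = -0.267261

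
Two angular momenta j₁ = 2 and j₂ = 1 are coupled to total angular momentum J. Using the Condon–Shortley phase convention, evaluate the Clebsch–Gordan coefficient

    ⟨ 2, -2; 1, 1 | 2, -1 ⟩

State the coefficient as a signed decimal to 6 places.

j₁+j₂−J=1  J+j₁−j₂=3  J−j₁+j₂=1  j₁+j₂+J+1=6
(j₁±m₁, j₂±m₂, J±M) = (0,4,2,0,1,3)
P² = 12
sum k=1..1:
  [1] −1/6 = -1/6
S = -1/6
C² = P²·S² = 1/3 ; C = -0.577350

−√(1/3) ≈ -0.577350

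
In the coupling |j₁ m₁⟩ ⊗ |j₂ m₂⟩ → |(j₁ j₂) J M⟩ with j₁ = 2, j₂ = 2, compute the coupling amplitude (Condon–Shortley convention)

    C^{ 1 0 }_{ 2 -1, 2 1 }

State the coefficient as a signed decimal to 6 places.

j₁+j₂−J=3  J+j₁−j₂=1  J−j₁+j₂=1  j₁+j₂+J+1=6
(j₁±m₁, j₂±m₂, J±M) = (1,3,3,1,1,1)
P² = 9/10
sum k=2..3:
  [2] +1/2 = 1/2
  [3] −1/6 = -1/6
S = 1/3
C² = P²·S² = 1/10 ; C = +0.316228

+0.316228  (= +√(1/10))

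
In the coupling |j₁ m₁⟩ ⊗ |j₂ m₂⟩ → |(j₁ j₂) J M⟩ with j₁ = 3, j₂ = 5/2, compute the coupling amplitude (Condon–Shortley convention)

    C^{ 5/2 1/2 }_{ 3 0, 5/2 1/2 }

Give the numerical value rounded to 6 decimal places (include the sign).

j₁+j₂−J=3  J+j₁−j₂=3  J−j₁+j₂=2  j₁+j₂+J+1=9
(j₁±m₁, j₂±m₂, J±M) = (3,3,3,2,3,2)
P² = 216/35
sum k=1..3:
  [1] −1/8 = -1/8
  [2] +1/4 = 1/4
  [3] −1/72 = -1/72
S = 1/9
C² = P²·S² = 8/105 ; C = +0.276026

+0.276026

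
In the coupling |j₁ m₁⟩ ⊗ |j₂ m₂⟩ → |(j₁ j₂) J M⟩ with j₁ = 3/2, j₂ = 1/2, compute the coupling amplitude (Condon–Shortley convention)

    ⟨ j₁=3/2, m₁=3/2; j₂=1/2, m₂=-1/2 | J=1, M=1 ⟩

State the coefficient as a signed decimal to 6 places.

+0.866025

√[3·1!2!0!/4! · 3!0!0!1!2!0!] = √(3)
  +(−1)^0/∏(0,1,0,0,2,0)! = 1/2  (running 1/2)
⟨..|..⟩ = √(3)·(1/2) = +0.866025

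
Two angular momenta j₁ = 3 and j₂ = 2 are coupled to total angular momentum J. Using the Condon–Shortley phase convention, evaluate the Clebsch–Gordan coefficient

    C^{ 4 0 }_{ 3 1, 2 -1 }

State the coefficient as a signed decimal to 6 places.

+√(5/14) = +0.597614

j₁+j₂−J=1  J+j₁−j₂=5  J−j₁+j₂=3  j₁+j₂+J+1=10
(j₁±m₁, j₂±m₂, J±M) = (4,2,1,3,4,4)
P² = 10368/35
sum k=0..1:
  [0] +1/24 = 1/24
  [1] −1/144 = -1/144
S = 5/144
C² = P²·S² = 5/14 ; C = +0.597614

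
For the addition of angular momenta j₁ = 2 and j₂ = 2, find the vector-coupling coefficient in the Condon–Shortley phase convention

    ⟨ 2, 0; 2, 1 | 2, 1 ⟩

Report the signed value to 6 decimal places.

triangle: 2!*2!*2!/7! = 8/5040
(j±m)!: 2!*2!*3!*1!*3!*1! = 144
prefactor² = (2J+1)*Δ*N² = 8/7
  k=1: −1/(1!*1!*1!*2!*1!*0!) = -1/2
  k=2: +1/(2!*0!*0!*1!*2!*1!) = 1/4
Σ = -1/4  ⇒  CG² = 8/7*(-1/4)² = 1/14
CG = −√(1/14) = -0.267261

-0.267261  (= −√(1/14))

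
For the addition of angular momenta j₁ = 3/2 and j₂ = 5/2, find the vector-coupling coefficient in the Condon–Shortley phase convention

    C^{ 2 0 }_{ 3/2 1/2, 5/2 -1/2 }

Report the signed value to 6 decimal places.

triangle: 2!·1!·3!/7! = 12/5040
(j±m)!: 2!·1!·2!·3!·2!·2! = 96
prefactor² = (2J+1)·Δ·N² = 8/7
  k=0: +1/(0!·2!·1!·2!·0!·1!) = 1/4
  k=1: −1/(1!·1!·0!·1!·1!·2!) = -1/2
Σ = -1/4  ⇒  CG² = 8/7·(-1/4)² = 1/14
CG = −√(1/14) = -0.267261

−√(1/14) ≈ -0.267261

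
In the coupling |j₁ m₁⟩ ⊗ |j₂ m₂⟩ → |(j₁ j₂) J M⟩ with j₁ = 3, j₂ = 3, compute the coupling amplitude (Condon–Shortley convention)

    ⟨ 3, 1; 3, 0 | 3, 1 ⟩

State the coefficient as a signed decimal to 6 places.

-0.408248

triangle: 3!·3!·3!/10! = 216/3628800
(j±m)!: 4!·2!·3!·3!·4!·2! = 82944
prefactor² = (2J+1)·Δ·N² = 864/25
  k=0: +1/(0!·3!·2!·3!·1!·0!) = 1/72
  k=1: −1/(1!·2!·1!·2!·2!·1!) = -1/8
  k=2: +1/(2!·1!·0!·1!·3!·2!) = 1/24
Σ = -5/72  ⇒  CG² = 864/25·(-5/72)² = 1/6
CG = −√(1/6) = -0.408248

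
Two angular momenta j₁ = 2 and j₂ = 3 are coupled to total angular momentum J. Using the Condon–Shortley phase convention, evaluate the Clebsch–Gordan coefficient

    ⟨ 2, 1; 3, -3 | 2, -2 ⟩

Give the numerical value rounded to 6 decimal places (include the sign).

j₁+j₂−J=3  J+j₁−j₂=1  J−j₁+j₂=3  j₁+j₂+J+1=8
(j₁±m₁, j₂±m₂, J±M) = (3,1,0,6,0,4)
P² = 3240/7
sum k=0..0:
  [0] +1/36 = 1/36
S = 1/36
C² = P²·S² = 5/14 ; C = +0.597614

+0.597614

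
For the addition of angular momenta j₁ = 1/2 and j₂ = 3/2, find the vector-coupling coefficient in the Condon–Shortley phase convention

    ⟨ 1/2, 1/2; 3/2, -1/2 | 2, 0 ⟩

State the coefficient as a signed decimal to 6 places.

+√(1/2) = +0.707107

√[5·0!1!3!/5! · 1!0!1!2!2!2!] = √(2)
  +(−1)^0/∏(0,0,0,1,1,2)! = 1/2  (running 1/2)
⟨..|..⟩ = √(2)·(1/2) = +0.707107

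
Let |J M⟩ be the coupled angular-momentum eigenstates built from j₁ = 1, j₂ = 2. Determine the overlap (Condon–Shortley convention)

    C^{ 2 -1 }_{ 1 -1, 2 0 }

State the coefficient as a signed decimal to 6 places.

−√(1/2) = -0.707107

j₁+j₂−J=1  J+j₁−j₂=1  J−j₁+j₂=3  j₁+j₂+J+1=6
(j₁±m₁, j₂±m₂, J±M) = (0,2,2,2,1,3)
P² = 2
sum k=1..1:
  [1] −1/2 = -1/2
S = -1/2
C² = P²·S² = 1/2 ; C = -0.707107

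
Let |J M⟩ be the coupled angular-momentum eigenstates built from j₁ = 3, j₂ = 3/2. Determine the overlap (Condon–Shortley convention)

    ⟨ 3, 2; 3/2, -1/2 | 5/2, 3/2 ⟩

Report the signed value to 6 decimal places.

+√(1/14) = +0.267261

j₁+j₂−J=2  J+j₁−j₂=4  J−j₁+j₂=1  j₁+j₂+J+1=8
(j₁±m₁, j₂±m₂, J±M) = (5,1,1,2,4,1)
P² = 288/7
sum k=0..1:
  [0] +1/12 = 1/12
  [1] −1/24 = -1/24
S = 1/24
C² = P²·S² = 1/14 ; C = +0.267261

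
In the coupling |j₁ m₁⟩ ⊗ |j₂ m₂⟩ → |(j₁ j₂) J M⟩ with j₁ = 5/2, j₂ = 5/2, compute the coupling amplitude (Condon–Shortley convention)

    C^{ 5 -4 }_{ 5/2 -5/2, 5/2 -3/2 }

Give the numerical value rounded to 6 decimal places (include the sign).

j₁+j₂−J=0  J+j₁−j₂=5  J−j₁+j₂=5  j₁+j₂+J+1=11
(j₁±m₁, j₂±m₂, J±M) = (0,5,1,4,1,9)
P² = 4147200
sum k=0..0:
  [0] +1/2880 = 1/2880
S = 1/2880
C² = P²·S² = 1/2 ; C = +0.707107

+√(1/2) ≈ +0.707107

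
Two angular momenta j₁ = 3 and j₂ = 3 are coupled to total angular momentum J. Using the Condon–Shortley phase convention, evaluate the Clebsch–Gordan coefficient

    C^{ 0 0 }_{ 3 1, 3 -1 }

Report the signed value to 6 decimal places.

triangle: 6!·0!·0!/7! = 720/5040
(j±m)!: 4!·2!·2!·4!·0!·0! = 2304
prefactor² = (2J+1)·Δ·N² = 2304/7
  k=2: +1/(2!·4!·0!·0!·0!·0!) = 1/48
Σ = 1/48  ⇒  CG² = 2304/7·1/48² = 1/7
CG = +√(1/7) = +0.377964

+√(1/7) = +0.377964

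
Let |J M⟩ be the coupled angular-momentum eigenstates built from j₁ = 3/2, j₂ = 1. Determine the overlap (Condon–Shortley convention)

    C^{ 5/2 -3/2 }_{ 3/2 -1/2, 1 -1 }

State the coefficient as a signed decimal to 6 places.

+0.774597  (= +√(3/5))

j₁+j₂−J=0  J+j₁−j₂=3  J−j₁+j₂=2  j₁+j₂+J+1=6
(j₁±m₁, j₂±m₂, J±M) = (1,2,0,2,1,4)
P² = 48/5
sum k=0..0:
  [0] +1/4 = 1/4
S = 1/4
C² = P²·S² = 3/5 ; C = +0.774597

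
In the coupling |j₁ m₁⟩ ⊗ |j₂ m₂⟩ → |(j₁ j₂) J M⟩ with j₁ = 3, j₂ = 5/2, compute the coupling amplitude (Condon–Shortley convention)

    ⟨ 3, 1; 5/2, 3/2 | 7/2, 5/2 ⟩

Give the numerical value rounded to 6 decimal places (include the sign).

j₁+j₂−J=2  J+j₁−j₂=4  J−j₁+j₂=3  j₁+j₂+J+1=10
(j₁±m₁, j₂±m₂, J±M) = (4,2,4,1,6,1)
P² = 18432/35
sum k=1..2:
  [1] −1/36 = -1/36
  [2] +1/96 = 1/96
S = -5/288
C² = P²·S² = 10/63 ; C = -0.398410

-0.398410  (= −√(10/63))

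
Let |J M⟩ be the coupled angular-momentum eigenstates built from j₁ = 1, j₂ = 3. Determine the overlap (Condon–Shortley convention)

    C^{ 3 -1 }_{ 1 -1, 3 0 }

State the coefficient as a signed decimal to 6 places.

-0.707107  (= −√(1/2))

j₁+j₂−J=1  J+j₁−j₂=1  J−j₁+j₂=5  j₁+j₂+J+1=8
(j₁±m₁, j₂±m₂, J±M) = (0,2,3,3,2,4)
P² = 72
sum k=1..1:
  [1] −1/12 = -1/12
S = -1/12
C² = P²·S² = 1/2 ; C = -0.707107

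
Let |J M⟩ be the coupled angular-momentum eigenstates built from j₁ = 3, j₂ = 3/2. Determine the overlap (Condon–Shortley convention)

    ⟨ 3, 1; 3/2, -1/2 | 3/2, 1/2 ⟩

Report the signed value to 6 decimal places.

-0.585540

j₁+j₂−J=3  J+j₁−j₂=3  J−j₁+j₂=0  j₁+j₂+J+1=7
(j₁±m₁, j₂±m₂, J±M) = (4,2,1,2,2,1)
P² = 192/35
sum k=1..1:
  [1] −1/4 = -1/4
S = -1/4
C² = P²·S² = 12/35 ; C = -0.585540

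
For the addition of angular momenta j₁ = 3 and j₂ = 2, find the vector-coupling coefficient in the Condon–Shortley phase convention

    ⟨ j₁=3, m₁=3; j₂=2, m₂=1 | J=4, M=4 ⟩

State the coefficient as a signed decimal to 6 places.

+√(3/5) ≈ +0.774597

√[9·1!5!3!/10! · 6!0!3!1!8!0!] = √(311040)
  +(−1)^0/∏(0,1,0,3,5,0)! = 1/720  (running 1/720)
⟨..|..⟩ = √(311040)·(1/720) = +0.774597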